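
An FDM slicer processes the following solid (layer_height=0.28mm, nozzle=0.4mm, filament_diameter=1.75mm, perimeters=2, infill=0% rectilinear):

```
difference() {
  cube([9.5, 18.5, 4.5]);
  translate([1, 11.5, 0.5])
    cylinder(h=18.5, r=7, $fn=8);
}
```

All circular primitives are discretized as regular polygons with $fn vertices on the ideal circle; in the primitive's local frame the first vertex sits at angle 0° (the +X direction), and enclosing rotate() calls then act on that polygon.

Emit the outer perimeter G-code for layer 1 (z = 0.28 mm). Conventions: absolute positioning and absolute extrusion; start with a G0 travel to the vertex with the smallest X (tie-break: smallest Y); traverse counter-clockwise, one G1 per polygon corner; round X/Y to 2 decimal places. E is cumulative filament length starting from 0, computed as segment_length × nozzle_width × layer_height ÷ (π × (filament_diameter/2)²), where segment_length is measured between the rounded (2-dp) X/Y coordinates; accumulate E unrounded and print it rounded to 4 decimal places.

G0 X0.00 Y0.00 Z0.28
G1 X9.50 Y0.00 E0.4424
G1 X9.50 Y18.50 E1.3038
G1 X0.00 Y18.50 E1.7462
G1 X0.00 Y0.00 E2.6076

At z = 0.28 mm: the cube (footprint 9.5×18.5) is included at this height; the cylinder at (1, 11.5) does not reach this height (z outside [0.5, 19]); Subtracting the remaining from the first: none of the subtracted shapes is present at this height, so the 9.5×18.5 cube is unchanged — 1 connected region. The outline is a single polygon with 4 vertices. Extrusion per mm of travel: 0.4 × 0.28 / (π × 0.875²) = 0.046564. Accumulating E over each segment gives final E = 2.6076.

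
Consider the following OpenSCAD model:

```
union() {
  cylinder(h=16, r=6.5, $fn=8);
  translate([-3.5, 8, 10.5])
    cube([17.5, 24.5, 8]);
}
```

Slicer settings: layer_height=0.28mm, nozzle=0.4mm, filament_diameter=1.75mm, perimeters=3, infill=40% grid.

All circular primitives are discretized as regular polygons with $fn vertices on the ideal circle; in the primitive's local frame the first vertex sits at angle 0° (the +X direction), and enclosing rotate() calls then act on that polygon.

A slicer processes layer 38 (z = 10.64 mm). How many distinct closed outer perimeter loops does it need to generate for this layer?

At z = 10.64 mm: the r=6.5 cylinder contributes a regular 8-gon of circumradius 6.5; the cube at (-3.5, 8) is present — its section is the full 17.5×24.5 rectangle; Combining (union): the 2 present regions are separate (no shared area or edge), so areas and boundary lengths simply add and each stays a separate island — 2 connected regions. The result has 2 disconnected regions.

2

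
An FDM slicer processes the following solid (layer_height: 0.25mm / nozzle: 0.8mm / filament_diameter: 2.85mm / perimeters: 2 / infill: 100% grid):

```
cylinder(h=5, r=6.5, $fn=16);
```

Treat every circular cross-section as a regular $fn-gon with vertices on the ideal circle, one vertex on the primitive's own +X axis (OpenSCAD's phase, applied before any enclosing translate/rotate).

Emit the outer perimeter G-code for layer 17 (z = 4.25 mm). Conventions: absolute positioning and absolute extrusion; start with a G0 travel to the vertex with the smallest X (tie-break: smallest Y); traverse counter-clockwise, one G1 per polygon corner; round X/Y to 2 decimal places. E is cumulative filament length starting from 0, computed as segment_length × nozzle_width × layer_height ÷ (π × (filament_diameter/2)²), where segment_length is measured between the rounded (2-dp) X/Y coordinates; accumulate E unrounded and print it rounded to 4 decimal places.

G0 X-6.50 Y0.00 Z4.25
G1 X-6.01 Y-2.49 E0.0796
G1 X-4.60 Y-4.60 E0.1591
G1 X-2.49 Y-6.01 E0.2387
G1 X0.00 Y-6.50 E0.3182
G1 X2.49 Y-6.01 E0.3978
G1 X4.60 Y-4.60 E0.4774
G1 X6.01 Y-2.49 E0.5569
G1 X6.50 Y0.00 E0.6365
G1 X6.01 Y2.49 E0.7160
G1 X4.60 Y4.60 E0.7956
G1 X2.49 Y6.01 E0.8752
G1 X0.00 Y6.50 E0.9547
G1 X-2.49 Y6.01 E1.0343
G1 X-4.60 Y4.60 E1.1139
G1 X-6.01 Y2.49 E1.1934
G1 X-6.50 Y0.00 E1.2730

At z = 4.25 mm: the r=6.5 cylinder gives a regular 16-gon of circumradius 6.5 (constant along its height). The outline is a single polygon with 16 vertices. Extrusion per mm of travel: 0.8 × 0.25 / (π × 1.425²) = 0.031351. Accumulating E over each segment gives final E = 1.2730.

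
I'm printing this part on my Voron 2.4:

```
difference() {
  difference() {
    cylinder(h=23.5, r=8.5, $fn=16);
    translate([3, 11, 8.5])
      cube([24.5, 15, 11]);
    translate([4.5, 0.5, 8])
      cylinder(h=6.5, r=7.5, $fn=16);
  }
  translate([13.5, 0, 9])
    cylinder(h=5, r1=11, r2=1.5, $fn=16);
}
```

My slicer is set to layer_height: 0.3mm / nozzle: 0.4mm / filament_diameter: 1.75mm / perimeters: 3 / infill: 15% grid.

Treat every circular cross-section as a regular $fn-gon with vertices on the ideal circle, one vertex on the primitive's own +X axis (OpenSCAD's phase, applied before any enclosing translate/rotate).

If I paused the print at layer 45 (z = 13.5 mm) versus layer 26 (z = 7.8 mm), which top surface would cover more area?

layer 26 (z = 7.8 mm)

Layer 45 (z = 13.5): the r=8.5 cylinder contributes a regular 16-gon of circumradius 8.5 (area = (16/2)·8.500²·sin(360°/16) = 221.19 mm²); the cube at (3, 11) is present — its section is the full 24.5×15 rectangle (area 367.50 mm²); the r=7.5 cylinder at (4.5, 0.5) contributes a regular 16-gon of circumradius 7.5 (area = (16/2)·7.500²·sin(360°/16) = 172.21 mm²); After the difference (first − rest): starting from the r=8.5 cylinder (221.19 mm²), the 24.5×15 cube at (3, 11) misses the remaining region (no effect); the r=7.5 cylinder at (4.5, 0.5) partially overlaps it — only the 124.40 mm² overlap (of its 172.21 mm²) is removed, clipping the outline — area = 96.79 mm²; the cone at (13.5, 0) contributes a regular 16-gon of circumradius 2.450 (interpolated between r1=11 and r2=1.5 at t=0.900) (area = (16/2)·2.450²·sin(360°/16) = 18.38 mm²); Taking the first minus the rest: starting from the result so far (96.79 mm²), the cone at (13.5, 0) misses the remaining region (no effect) — area = 96.79 mm². So its area = 96.79 mm². Layer 26 (z = 7.8): the r=8.5 cylinder contributes a regular 16-gon of circumradius 8.5 (area = (16/2)·8.500²·sin(360°/16) = 221.19 mm²); the cube at (3, 11) is not intersected at this z (z outside [8.5, 19.5]); the cylinder at (4.5, 0.5) is absent (z outside [8, 14.5]); After the difference (first − rest): none of the subtracted shapes is present at this height, so the r=8.5 cylinder is unchanged — area = 221.19 mm²; the cone at (13.5, 0) is absent (z outside [9, 14]); Taking the first minus the rest: none of the subtracted shapes is present at this height, so that combined region is unchanged — area = 221.19 mm². So its area = 221.19 mm². Layer 26 is larger (221.19 vs 96.79 mm²).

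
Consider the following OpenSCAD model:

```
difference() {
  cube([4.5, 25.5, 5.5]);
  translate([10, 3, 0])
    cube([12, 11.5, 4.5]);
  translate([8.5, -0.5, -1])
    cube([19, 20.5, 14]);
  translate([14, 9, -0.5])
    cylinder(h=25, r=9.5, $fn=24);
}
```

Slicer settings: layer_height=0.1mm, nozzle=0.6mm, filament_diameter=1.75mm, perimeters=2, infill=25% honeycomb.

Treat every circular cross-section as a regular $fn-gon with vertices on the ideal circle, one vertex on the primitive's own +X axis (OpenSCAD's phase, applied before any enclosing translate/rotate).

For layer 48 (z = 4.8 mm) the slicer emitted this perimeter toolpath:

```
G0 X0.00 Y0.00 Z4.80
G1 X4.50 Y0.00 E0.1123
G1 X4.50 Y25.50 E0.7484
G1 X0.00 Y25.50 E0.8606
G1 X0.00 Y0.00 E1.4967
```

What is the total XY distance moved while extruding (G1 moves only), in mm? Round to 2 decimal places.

Sum the Euclidean lengths of each G1 segment: total = 60.00 mm.

60.00 mm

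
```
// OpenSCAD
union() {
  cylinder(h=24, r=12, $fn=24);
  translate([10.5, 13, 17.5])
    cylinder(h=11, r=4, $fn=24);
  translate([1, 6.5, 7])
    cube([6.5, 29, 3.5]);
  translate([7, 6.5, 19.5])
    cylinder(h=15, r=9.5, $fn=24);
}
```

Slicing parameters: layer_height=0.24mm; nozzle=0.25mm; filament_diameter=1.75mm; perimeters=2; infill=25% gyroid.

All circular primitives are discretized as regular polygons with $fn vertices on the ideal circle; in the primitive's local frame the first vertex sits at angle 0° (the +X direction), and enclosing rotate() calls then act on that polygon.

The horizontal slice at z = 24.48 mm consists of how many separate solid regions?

At z = 24.48 mm: the cylinder does not reach this height (z outside [0, 24]); the cylinder at (10.5, 13): section is a regular 24-gon, circumradius r=4; the cube at (1, 6.5) does not reach this height (z outside [7, 10.5]); the cylinder at (7, 6.5): section is a regular 24-gon, circumradius r=9.5; Merging all regions: the regions partially overlap (shared area 38.81 mm²), so overlapping operands fuse into one piece — 1 connected region. The result has 1 disconnected region.

1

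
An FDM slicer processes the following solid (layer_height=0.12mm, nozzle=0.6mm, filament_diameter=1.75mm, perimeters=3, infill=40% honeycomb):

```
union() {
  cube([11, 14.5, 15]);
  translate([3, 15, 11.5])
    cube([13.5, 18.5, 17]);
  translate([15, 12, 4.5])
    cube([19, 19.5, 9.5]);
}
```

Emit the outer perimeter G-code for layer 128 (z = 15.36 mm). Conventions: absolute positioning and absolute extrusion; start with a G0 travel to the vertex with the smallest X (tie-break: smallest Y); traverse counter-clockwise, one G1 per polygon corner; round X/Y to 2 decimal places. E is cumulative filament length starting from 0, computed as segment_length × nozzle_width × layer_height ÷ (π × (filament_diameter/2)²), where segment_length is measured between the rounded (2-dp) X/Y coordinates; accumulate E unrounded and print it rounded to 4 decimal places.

At z = 15.36 mm: the cube is not intersected at this z (z outside [0, 15]); the cube at (3, 15) is present — its section is the full 13.5×18.5 rectangle; the cube at (15, 12) is not intersected at this z (z outside [4.5, 14]); Merging all regions: only the 13.5×18.5 cube at (3, 15) is present, so the union is just that shape — 1 connected region. The outline is a single polygon with 4 vertices. Extrusion per mm of travel: 0.6 × 0.12 / (π × 0.875²) = 0.029934. Accumulating E over each segment gives final E = 1.9158.

G0 X3.00 Y15.00 Z15.36
G1 X16.50 Y15.00 E0.4041
G1 X16.50 Y33.50 E0.9579
G1 X3.00 Y33.50 E1.3620
G1 X3.00 Y15.00 E1.9158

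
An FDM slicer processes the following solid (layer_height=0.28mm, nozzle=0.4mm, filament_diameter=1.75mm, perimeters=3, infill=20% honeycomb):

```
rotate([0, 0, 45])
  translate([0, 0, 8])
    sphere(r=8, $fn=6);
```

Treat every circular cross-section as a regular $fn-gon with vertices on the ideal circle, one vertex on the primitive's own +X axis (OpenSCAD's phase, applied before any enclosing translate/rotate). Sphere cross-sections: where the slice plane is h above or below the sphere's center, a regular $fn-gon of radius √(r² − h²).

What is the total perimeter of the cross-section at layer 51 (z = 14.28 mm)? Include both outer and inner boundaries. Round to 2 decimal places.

At z = 14.28 mm: the r=8 sphere contributes a regular 6-gon of circumradius √(8²−6.28²) = 4.956 (perimeter = 2·6·4.956·sin(180°/6) = 29.74 mm); (whole slice rotated 45° about Z — lengths, areas and connectivity unchanged). Overall, the cross-section is a single solid region. Total boundary length (outer) = 29.74 mm.

29.74 mm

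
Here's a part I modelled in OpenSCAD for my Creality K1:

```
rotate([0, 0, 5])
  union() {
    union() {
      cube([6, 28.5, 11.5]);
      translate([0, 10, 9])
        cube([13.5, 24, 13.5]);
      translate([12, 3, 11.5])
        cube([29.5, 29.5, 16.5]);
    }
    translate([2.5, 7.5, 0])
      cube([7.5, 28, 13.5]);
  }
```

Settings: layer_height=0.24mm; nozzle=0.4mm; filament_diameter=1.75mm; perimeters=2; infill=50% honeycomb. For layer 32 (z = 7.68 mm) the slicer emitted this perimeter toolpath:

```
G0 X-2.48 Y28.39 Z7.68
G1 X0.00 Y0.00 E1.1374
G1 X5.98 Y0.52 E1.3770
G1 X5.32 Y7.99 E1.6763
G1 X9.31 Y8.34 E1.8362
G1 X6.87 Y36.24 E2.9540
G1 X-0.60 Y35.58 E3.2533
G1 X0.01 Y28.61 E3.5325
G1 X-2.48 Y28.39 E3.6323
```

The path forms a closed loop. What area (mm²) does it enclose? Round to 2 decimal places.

307.49 mm²

Apply the shoelace formula to the sequence of (X, Y) vertices; enclosed area = 307.49 mm².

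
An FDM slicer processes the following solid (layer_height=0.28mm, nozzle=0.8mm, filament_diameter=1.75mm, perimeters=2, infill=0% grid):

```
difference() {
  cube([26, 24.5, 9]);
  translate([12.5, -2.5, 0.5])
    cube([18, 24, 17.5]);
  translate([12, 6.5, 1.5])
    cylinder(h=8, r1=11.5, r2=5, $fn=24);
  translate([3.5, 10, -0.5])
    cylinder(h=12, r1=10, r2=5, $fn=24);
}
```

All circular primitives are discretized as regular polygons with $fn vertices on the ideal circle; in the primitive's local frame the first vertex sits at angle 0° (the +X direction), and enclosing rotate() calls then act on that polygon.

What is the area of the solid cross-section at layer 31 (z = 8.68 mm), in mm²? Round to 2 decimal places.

At z = 8.68 mm: the cube (footprint 26×24.5) is included at this height (area 637.00 mm²); the cube at (12.5, -2.5) (footprint 18×24) is included at this height (area 432.00 mm²); the cone at (12, 6.5) contributes a regular 24-gon of circumradius 5.666 (interpolated between r1=11.5 and r2=5 at t=0.897) (area = (24/2)·5.666²·sin(360°/24) = 99.72 mm²); the cone at (3.5, 10) contributes a regular 24-gon of circumradius 6.175 (interpolated between r1=10 and r2=5 at t=0.765) (area = (24/2)·6.175²·sin(360°/24) = 118.43 mm²); Taking the first minus the rest: starting from the 26×24.5 cube (637.00 mm²), the 18×24 cube at (12.5, -2.5) partially overlaps it — only the 290.25 mm² overlap (of its 432.00 mm²) is removed, clipping the outline; the cone at (12, 6.5) partially overlaps it — only the 55.49 mm² overlap (of its 99.72 mm²) is removed, clipping the outline; the cone at (3.5, 10) partially overlaps it — only the 86.79 mm² overlap (of its 118.43 mm²) is removed, clipping the outline — area = 204.47 mm². Overall, the cross-section has 2 separate islands. Net area = 204.47 mm².

204.47 mm²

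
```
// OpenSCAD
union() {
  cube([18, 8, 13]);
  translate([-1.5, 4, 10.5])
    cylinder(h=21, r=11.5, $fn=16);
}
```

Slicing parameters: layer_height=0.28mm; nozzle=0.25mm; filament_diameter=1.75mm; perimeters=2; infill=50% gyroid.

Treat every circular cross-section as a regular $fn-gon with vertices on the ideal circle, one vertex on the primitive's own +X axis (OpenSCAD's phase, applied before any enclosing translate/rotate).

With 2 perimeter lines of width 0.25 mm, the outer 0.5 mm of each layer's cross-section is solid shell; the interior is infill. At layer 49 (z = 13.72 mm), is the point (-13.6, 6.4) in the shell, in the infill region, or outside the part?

At z = 13.72 mm: the cube does not reach this height (z outside [0, 13]); the cylinder at (-1.5, 4): section is a regular 16-gon, circumradius r=11.5; Combining (union): only the r=11.5 cylinder at (-1.5, 4) is present, so the union is just that shape — 1 connected region. Overall, the cross-section is a single solid region. The nearest boundary edge runs (-12.12, 8.40)→(-13.00, 4.00); distance from the point to it = 1.06 mm. The point is not inside any of the regions above, so it lies outside the cross-section (1.06 mm from the nearest boundary).

outside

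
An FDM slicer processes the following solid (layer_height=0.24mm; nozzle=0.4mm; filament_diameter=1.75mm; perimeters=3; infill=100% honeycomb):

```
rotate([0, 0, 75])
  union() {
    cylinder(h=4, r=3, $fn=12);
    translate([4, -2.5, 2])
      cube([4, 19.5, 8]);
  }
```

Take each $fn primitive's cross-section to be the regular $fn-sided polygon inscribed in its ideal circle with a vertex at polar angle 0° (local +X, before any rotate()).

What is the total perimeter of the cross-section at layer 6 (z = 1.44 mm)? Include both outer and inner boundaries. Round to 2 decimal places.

At z = 1.44 mm: the cylinder: section is a regular 12-gon, circumradius r=3 (perimeter = 2·12·3.000·sin(180°/12) = 18.63 mm); the cube at (4, -2.5) is absent (z outside [2, 10]); Combining (union): only the r=3 cylinder is present, so the union is just that shape — boundary = 18.63 mm; (whole slice rotated 75° about Z — lengths, areas and connectivity unchanged). Overall, the cross-section is a single solid region. Total boundary length (outer) = 18.63 mm.

18.63 mm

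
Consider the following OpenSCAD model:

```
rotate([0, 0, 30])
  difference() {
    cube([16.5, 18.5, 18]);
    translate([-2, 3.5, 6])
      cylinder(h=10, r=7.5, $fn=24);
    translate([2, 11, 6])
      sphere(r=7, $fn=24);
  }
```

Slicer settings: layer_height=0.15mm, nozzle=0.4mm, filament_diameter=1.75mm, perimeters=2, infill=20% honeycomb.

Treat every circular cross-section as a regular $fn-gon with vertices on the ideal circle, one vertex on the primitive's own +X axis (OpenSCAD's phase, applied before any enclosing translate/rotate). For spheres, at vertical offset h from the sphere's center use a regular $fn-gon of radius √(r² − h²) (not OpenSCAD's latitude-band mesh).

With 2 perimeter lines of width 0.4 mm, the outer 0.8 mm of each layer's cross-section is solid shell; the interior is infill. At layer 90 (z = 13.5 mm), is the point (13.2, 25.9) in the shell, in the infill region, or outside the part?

At z = 13.5 mm: the cube is present — its section is the full 16.5×18.5 rectangle; the r=7.5 cylinder at (-2, 3.5) gives a regular 24-gon of circumradius 7.5 (constant along its height); the sphere at (2, 11) is not intersected at this z (|z−center|=7.500 > r=7); Subtracting the remaining from the first: starting from the 16.5×18.5 cube, the r=7.5 cylinder at (-2, 3.5) partially overlaps it — only the 47.04 mm² overlap (of its 174.70 mm²) is removed, clipping the outline — 1 connected region; (rotated 30° about Z; rotation is an isometry so areas/perimeters/island counts are preserved). Overall, the cross-section is a single solid region. Undo the 30° rotation: the query point maps to (24.382, 15.830) in the un-rotated model frame. The nearest boundary edge runs (16.50, 18.50)→(16.50, 0.00); distance from the point to it = 7.88 mm. The point is not inside any of the regions above, so it lies outside the cross-section (7.88 mm from the nearest boundary).

outside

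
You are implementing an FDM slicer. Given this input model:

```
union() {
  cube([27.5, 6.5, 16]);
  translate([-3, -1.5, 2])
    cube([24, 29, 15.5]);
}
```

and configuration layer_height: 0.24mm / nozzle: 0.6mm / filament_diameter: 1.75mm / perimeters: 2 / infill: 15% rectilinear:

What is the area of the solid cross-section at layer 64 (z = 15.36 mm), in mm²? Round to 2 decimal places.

738.25 mm²

At z = 15.36 mm: the cube is present — its section is the full 27.5×6.5 rectangle (area 178.75 mm²); the 24×29 cube at (-3, -1.5) contributes its full rectangle (area 696.00 mm²); Taking the union: the regions partially overlap — summed areas 874.75 mm² minus the doubly-counted overlap 136.50 mm² gives 738.25 mm² — area = 738.25 mm². Overall, the cross-section is a single solid region. Net area = 738.25 mm².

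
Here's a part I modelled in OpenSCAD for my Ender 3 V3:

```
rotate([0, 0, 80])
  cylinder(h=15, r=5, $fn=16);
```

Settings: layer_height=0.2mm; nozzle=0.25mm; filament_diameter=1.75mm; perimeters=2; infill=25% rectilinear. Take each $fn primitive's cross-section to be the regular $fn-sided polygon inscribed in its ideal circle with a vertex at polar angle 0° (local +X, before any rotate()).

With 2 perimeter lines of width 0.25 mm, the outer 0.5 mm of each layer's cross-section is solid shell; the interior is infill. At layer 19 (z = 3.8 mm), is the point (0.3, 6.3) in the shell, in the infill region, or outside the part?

At z = 3.8 mm: the r=5 cylinder gives a regular 16-gon of circumradius 5 (constant along its height); (whole slice rotated 80° about Z — lengths, areas and connectivity unchanged). Overall, the cross-section is a single solid region. Undo the 80° rotation: the query point maps to (6.256, 0.799) in the un-rotated model frame. The nearest boundary edge runs (5.00, 0.00)→(4.62, 1.91); distance from the point to it = 1.39 mm. The point is not inside any of the regions above, so it lies outside the cross-section (1.39 mm from the nearest boundary).

outside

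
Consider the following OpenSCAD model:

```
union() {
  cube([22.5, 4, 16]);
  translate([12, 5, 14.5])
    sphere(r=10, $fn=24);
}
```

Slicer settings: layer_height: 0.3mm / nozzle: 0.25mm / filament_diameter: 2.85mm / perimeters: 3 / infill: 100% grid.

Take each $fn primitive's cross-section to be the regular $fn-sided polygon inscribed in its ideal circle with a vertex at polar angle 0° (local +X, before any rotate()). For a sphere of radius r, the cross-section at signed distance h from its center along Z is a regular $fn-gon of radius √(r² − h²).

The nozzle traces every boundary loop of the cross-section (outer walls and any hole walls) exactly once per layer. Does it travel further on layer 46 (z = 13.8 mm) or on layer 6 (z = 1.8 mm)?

layer 46 (z = 13.8 mm)

Layer 46 (z = 13.8): the 22.5×4 cube contributes its full rectangle (perimeter 53.00 mm); the r=10 sphere at (12, 5) contributes a regular 24-gon of circumradius √(10²−0.7²) = 9.975 (perimeter = 2·24·9.975·sin(180°/24) = 62.50 mm); Combining (union): the regions partially overlap (shared area 74.99 mm²), so the edge portions inside another operand are dropped and the merged outline is re-measured after clipping — boundary = 70.12 mm. So its perimeter = 70.12 mm. Layer 6 (z = 1.8): the cube is present — its section is the full 22.5×4 rectangle (perimeter 53.00 mm); the sphere at (12, 5) does not reach this height (|z−center|=12.700 > r=10); Combining (union): only the 22.5×4 cube is present, so the union is just that shape — boundary = 53.00 mm. So its perimeter = 53.00 mm. Layer 46 is larger (70.12 vs 53.00 mm).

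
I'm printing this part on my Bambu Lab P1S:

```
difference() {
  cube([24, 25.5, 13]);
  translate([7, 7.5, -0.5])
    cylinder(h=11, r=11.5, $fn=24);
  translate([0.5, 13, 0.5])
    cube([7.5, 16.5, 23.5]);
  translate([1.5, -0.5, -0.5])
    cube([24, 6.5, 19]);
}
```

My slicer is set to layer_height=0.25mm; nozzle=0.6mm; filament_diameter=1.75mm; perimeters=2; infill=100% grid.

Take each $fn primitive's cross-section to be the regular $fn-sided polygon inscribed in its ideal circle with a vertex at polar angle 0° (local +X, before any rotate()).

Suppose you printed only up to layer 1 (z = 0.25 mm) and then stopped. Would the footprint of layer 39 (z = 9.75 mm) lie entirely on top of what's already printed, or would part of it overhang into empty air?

entirely on top

Compare the two slices. At z = 0.25: the 24×25.5 cube contributes its full rectangle (area 612.00 mm²); the r=11.5 cylinder at (7, 7.5) contributes a regular 24-gon of circumradius 11.5 (area = (24/2)·11.500²·sin(360°/24) = 410.75 mm²); the cube at (0.5, 13) does not reach this height (z outside [0.5, 24]); the cube at (1.5, -0.5) is present — its section is the full 24×6.5 rectangle (area 156.00 mm²); Taking the first minus the rest: starting from the 24×25.5 cube (612.00 mm²), the r=11.5 cylinder at (7, 7.5) partially overlaps it — only the 309.01 mm² overlap (of its 410.75 mm²) is removed, clipping the outline; the 24×6.5 cube at (1.5, -0.5) partially overlaps it — only the 39.99 mm² overlap (of its 156.00 mm²) is removed, clipping the outline — area = 263.00 mm². At z = 9.75: the cube is present — its section is the full 24×25.5 rectangle (area 612.00 mm²); the r=11.5 cylinder at (7, 7.5) contributes a regular 24-gon of circumradius 11.5 (area = (24/2)·11.500²·sin(360°/24) = 410.75 mm²); the cube at (0.5, 13) is present — its section is the full 7.5×16.5 rectangle (area 123.75 mm²); the 24×6.5 cube at (1.5, -0.5) contributes its full rectangle (area 156.00 mm²); Subtracting the remaining from the first: starting from the 24×25.5 cube (612.00 mm²), the r=11.5 cylinder at (7, 7.5) partially overlaps it — only the 309.01 mm² overlap (of its 410.75 mm²) is removed, clipping the outline; the 7.5×16.5 cube at (0.5, 13) partially overlaps it — only the 53.45 mm² overlap (of its 123.75 mm²) is removed, clipping the outline; the 24×6.5 cube at (1.5, -0.5) partially overlaps it — only the 39.99 mm² overlap (of its 156.00 mm²) is removed, clipping the outline — area = 209.55 mm². Checking containment: the cross-section at z = 9.75 is a subset of the cross-section at z = 0.25.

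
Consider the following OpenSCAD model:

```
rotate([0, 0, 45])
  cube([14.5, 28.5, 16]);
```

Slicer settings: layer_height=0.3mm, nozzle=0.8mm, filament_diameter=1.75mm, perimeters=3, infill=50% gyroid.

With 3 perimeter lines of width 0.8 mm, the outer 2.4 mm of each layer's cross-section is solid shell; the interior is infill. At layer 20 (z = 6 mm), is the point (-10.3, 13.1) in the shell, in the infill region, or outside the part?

At z = 6 mm: the cube is present — its section is the full 14.5×28.5 rectangle; (whole slice rotated 45° about Z — lengths, areas and connectivity unchanged). Overall, the cross-section is a single solid region. Undo the 45° rotation: the query point maps to (1.980, 16.546) in the un-rotated model frame. The nearest boundary edge runs (0.00, 28.50)→(0.00, 0.00); distance from the point to it = 1.98 mm. The point is inside the cross-section, 1.98 mm from the nearest boundary — within the 2.4 mm shell band (3 × 0.8).

shell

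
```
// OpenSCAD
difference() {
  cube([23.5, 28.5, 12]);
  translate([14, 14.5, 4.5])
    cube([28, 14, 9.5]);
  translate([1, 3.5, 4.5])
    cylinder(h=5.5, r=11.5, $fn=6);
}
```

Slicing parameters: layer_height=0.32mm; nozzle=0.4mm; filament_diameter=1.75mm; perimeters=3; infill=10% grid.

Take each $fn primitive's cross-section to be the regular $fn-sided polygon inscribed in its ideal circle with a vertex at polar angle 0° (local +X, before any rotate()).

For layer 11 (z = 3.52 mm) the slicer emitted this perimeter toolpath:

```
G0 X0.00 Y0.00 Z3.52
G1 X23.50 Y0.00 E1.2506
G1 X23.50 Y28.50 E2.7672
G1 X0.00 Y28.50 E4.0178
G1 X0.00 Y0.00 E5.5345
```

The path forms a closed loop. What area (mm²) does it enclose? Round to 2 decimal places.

669.75 mm²

Apply the shoelace formula to the sequence of (X, Y) vertices; enclosed area = 669.75 mm².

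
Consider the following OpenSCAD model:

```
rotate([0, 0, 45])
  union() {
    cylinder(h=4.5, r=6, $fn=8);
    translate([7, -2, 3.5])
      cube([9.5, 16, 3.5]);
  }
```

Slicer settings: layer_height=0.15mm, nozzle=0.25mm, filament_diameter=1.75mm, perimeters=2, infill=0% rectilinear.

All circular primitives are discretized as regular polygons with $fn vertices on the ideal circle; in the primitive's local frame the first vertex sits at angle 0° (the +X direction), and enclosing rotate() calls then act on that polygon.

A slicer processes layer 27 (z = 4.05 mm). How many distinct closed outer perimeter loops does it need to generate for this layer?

At z = 4.05 mm: the cylinder: section is a regular 8-gon, circumradius r=6; the 9.5×16 cube at (7, -2) contributes its full rectangle; Combining (union): the 2 present regions are separate (no shared area or edge), so areas and boundary lengths simply add and each stays a separate island — 2 connected regions; (rotated 45° about Z; rotation is an isometry so areas/perimeters/island counts are preserved). The result has 2 disconnected regions.

2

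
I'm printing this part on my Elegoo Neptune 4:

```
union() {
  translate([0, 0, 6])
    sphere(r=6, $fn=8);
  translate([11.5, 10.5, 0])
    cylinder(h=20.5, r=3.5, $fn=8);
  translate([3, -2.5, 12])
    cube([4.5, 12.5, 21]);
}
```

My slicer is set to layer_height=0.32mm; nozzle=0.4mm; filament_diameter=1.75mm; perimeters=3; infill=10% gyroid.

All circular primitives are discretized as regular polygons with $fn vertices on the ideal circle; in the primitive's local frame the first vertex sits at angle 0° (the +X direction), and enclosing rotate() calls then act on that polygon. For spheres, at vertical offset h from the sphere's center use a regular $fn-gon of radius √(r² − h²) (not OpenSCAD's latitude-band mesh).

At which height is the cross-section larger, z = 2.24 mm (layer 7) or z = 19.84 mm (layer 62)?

layer 7 (z = 2.24 mm)

Layer 7 (z = 2.24): the sphere: section is a regular 8-gon, circumradius = √(r²−h²) = √(6²−3.76²) = 4.676 (area = (8/2)·4.676²·sin(360°/8) = 61.84 mm²); the r=3.5 cylinder at (11.5, 10.5) gives a regular 8-gon of circumradius 3.5 (constant along its height) (area = (8/2)·3.500²·sin(360°/8) = 34.65 mm²); the cube at (3, -2.5) is not intersected at this z (z outside [12, 33]); Taking the union: the 2 present regions are separate (no shared area or edge), so areas and boundary lengths simply add and each stays a separate island — area = 96.48 mm². So its area = 96.48 mm². Layer 62 (z = 19.84): the sphere is not intersected at this z (|z−center|=13.840 > r=6); the r=3.5 cylinder at (11.5, 10.5) contributes a regular 8-gon of circumradius 3.5 (area = (8/2)·3.500²·sin(360°/8) = 34.65 mm²); the 4.5×12.5 cube at (3, -2.5) contributes its full rectangle (area 56.25 mm²); Combining (union): the 2 present regions are separate (no shared area or edge), so areas and boundary lengths simply add and each stays a separate island — area = 90.90 mm². So its area = 90.90 mm². Layer 7 is larger (96.48 vs 90.90 mm²).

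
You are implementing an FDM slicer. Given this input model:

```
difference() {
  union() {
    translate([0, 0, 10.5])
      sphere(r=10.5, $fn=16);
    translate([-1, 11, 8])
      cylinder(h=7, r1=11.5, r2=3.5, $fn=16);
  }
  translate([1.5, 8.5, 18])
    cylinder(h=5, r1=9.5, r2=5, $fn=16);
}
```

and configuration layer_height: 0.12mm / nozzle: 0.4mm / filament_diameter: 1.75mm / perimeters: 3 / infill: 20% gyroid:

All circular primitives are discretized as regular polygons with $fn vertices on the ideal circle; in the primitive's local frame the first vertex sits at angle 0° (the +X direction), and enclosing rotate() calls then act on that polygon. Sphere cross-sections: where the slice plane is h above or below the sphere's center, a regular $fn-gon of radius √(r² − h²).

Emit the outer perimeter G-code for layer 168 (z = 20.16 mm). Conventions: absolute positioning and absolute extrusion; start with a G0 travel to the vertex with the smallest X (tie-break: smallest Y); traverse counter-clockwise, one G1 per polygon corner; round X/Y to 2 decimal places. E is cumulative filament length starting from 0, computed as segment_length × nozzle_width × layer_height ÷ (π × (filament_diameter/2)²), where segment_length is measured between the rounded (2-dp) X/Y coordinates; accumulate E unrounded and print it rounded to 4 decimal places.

At z = 20.16 mm: the sphere: section is a regular 16-gon, circumradius = √(r²−h²) = √(10.5²−9.66²) = 4.115; the cone at (-1, 11) is not intersected at this z (z outside [8, 15]); Combining (union): only the r=10.5 sphere is present, so the union is just that shape — 1 connected region; the cone at (1.5, 8.5) contributes a regular 16-gon of circumradius 7.556 (interpolated between r1=9.5 and r2=5 at t=0.432); Subtracting the remaining from the first: starting from that combined region, the cone at (1.5, 8.5) partially overlaps it — only the 14.13 mm² overlap (of its 174.79 mm²) is removed, clipping the outline — 1 connected region. The outline is a single polygon with 14 vertices. Extrusion per mm of travel: 0.4 × 0.12 / (π × 0.875²) = 0.019956. Accumulating E over each segment gives final E = 0.4897.

G0 X-4.12 Y0.00 Z20.16
G1 X-3.80 Y-1.57 E0.0320
G1 X-2.91 Y-2.91 E0.0641
G1 X-1.57 Y-3.80 E0.0962
G1 X0.00 Y-4.12 E0.1282
G1 X1.57 Y-3.80 E0.1601
G1 X2.91 Y-2.91 E0.1922
G1 X3.80 Y-1.57 E0.2243
G1 X4.12 Y0.00 E0.2563
G1 X3.83 Y1.41 E0.2850
G1 X1.50 Y0.94 E0.3325
G1 X-1.39 Y1.52 E0.3913
G1 X-3.08 Y2.65 E0.4319
G1 X-3.80 Y1.57 E0.4578
G1 X-4.12 Y0.00 E0.4897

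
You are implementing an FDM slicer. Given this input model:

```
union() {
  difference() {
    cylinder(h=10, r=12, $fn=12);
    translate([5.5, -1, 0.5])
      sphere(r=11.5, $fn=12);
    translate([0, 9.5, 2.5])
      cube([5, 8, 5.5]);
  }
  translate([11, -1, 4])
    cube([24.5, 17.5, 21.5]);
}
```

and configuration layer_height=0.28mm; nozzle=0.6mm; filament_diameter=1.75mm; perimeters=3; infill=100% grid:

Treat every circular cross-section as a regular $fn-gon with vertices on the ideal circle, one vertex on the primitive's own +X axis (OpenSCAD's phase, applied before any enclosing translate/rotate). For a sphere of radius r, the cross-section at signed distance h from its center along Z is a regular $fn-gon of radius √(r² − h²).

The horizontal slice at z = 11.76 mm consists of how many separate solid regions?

At z = 11.76 mm: the cylinder does not reach this height (z outside [0, 10]); the r=11.5 sphere at (5.5, -1) contributes a regular 12-gon of circumradius √(11.5²−11.26²) = 2.337; the cube at (0, 9.5) does not reach this height (z outside [2.5, 8]); Subtracting the remaining from the first: the first operand is absent here, so nothing remains; the 24.5×17.5 cube at (11, -1) contributes its full rectangle; Combining (union): only the 24.5×17.5 cube at (11, -1) is present, so the union is just that shape — 1 connected region. The result has 1 disconnected region.

1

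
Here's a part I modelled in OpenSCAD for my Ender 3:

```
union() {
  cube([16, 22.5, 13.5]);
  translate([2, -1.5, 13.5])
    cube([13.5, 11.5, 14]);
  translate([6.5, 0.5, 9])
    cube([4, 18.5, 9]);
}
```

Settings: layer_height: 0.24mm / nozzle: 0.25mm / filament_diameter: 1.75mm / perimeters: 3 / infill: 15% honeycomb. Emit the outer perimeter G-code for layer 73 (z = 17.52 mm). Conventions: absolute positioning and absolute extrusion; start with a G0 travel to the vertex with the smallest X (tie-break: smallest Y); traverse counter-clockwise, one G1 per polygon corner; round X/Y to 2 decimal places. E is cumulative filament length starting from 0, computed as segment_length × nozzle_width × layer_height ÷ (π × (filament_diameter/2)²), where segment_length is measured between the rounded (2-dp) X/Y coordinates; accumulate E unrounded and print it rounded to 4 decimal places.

At z = 17.52 mm: the cube is not intersected at this z (z outside [0, 13.5]); the 13.5×11.5 cube at (2, -1.5) contributes its full rectangle; the cube at (6.5, 0.5) is present — its section is the full 4×18.5 rectangle; Taking the union: the regions partially overlap (shared area 38.00 mm²), so overlapping operands fuse into one piece — 1 connected region. The outline is a single polygon with 8 vertices. Extrusion per mm of travel: 0.25 × 0.24 / (π × 0.875²) = 0.024945. Accumulating E over each segment gives final E = 1.6963.

G0 X2.00 Y-1.50 Z17.52
G1 X15.50 Y-1.50 E0.3368
G1 X15.50 Y10.00 E0.6236
G1 X10.50 Y10.00 E0.7484
G1 X10.50 Y19.00 E0.9729
G1 X6.50 Y19.00 E1.0726
G1 X6.50 Y10.00 E1.2971
G1 X2.00 Y10.00 E1.4094
G1 X2.00 Y-1.50 E1.6963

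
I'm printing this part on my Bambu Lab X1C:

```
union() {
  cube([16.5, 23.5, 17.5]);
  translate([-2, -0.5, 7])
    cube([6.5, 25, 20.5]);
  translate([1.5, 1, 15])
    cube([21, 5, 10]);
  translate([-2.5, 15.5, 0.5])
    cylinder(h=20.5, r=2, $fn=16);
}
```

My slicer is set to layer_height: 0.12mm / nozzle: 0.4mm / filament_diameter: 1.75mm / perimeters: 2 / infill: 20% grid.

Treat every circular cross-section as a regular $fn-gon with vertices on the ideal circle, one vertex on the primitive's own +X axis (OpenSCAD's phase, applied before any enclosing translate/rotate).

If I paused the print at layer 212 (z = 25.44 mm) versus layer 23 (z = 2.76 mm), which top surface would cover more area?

Layer 212 (z = 25.44): the cube does not reach this height (z outside [0, 17.5]); the cube at (-2, -0.5) is present — its section is the full 6.5×25 rectangle (area 162.50 mm²); the cube at (1.5, 1) is absent (z outside [15, 25]); the cylinder at (-2.5, 15.5) does not reach this height (z outside [0.5, 21]); Combining (union): only the 6.5×25 cube at (-2, -0.5) is present, so the union is just that shape — area = 162.50 mm². So its area = 162.50 mm². Layer 23 (z = 2.76): the 16.5×23.5 cube contributes its full rectangle (area 387.75 mm²); the cube at (-2, -0.5) does not reach this height (z outside [7, 27.5]); the cube at (1.5, 1) is absent (z outside [15, 25]); the r=2 cylinder at (-2.5, 15.5) contributes a regular 16-gon of circumradius 2 (area = (16/2)·2.000²·sin(360°/16) = 12.25 mm²); Merging all regions: the 2 present regions are separate (no shared area or edge), so areas and boundary lengths simply add and each stays a separate island — area = 400.00 mm². So its area = 400.00 mm². Layer 23 is larger (400.00 vs 162.50 mm²).

layer 23 (z = 2.76 mm)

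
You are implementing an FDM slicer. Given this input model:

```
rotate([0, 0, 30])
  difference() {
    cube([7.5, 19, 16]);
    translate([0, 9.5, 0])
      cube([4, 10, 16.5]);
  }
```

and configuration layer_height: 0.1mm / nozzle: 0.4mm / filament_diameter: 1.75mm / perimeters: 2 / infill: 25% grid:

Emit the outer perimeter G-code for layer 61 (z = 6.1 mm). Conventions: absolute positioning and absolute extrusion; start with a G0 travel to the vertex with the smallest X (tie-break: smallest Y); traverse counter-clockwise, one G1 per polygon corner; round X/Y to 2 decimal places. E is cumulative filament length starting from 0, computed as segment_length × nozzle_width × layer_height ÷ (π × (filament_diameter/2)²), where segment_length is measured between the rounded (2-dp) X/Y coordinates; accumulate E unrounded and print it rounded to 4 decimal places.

G0 X-6.04 Y18.45 Z6.10
G1 X-1.29 Y10.23 E0.1579
G1 X-4.75 Y8.23 E0.2243
G1 X0.00 Y0.00 E0.3824
G1 X6.50 Y3.75 E0.5072
G1 X-3.00 Y20.20 E0.8231
G1 X-6.04 Y18.45 E0.8814

At z = 6.1 mm: the cube (footprint 7.5×19) is included at this height; the cube at (0, 9.5) is present — its section is the full 4×10 rectangle; After the difference (first − rest): starting from the 7.5×19 cube, the 4×10 cube at (0, 9.5) partially overlaps it — only the 38.00 mm² overlap (of its 40.00 mm²) is removed, clipping the outline — 1 connected region; (whole slice rotated 30° about Z — lengths, areas and connectivity unchanged). The outline is a single polygon with 6 vertices. Extrusion per mm of travel: 0.4 × 0.1 / (π × 0.875²) = 0.016630. Accumulating E over each segment gives final E = 0.8814.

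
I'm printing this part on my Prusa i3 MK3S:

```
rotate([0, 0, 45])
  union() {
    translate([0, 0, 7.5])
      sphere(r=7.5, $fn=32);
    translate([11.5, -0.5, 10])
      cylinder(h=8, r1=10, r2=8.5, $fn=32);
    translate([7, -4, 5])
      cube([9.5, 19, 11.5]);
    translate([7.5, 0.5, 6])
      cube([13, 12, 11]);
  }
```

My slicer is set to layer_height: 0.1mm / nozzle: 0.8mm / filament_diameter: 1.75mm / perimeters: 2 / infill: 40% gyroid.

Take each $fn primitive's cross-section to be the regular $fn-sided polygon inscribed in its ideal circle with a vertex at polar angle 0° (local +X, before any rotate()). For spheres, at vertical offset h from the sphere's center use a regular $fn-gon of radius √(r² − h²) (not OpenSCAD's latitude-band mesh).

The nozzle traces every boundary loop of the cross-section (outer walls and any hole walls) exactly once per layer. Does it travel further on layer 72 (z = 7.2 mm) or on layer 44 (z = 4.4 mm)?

layer 72 (z = 7.2 mm)

Layer 72 (z = 7.2): the r=7.5 sphere slices to a regular 32-gon of circumradius 7.494 (√(r²−h²) with h=0.3 from center) (perimeter = 2·32·7.494·sin(180°/32) = 47.01 mm); the cone at (11.5, -0.5) does not reach this height (z outside [10, 18]); the 9.5×19 cube at (7, -4) contributes its full rectangle (perimeter 57.00 mm); the cube at (7.5, 0.5) (footprint 13×12) is included at this height (perimeter 50.00 mm); Merging all regions: the regions partially overlap (shared area 109.64 mm²), so the edge portions inside another operand are dropped and the merged outline is re-measured after clipping — boundary = 101.43 mm; (whole slice rotated 45° about Z — lengths, areas and connectivity unchanged). So its perimeter = 101.43 mm. Layer 44 (z = 4.4): the sphere: section is a regular 32-gon, circumradius = √(r²−h²) = √(7.5²−3.1²) = 6.829 (perimeter = 2·32·6.829·sin(180°/32) = 42.84 mm); the cone at (11.5, -0.5) does not reach this height (z outside [10, 18]); the cube at (7, -4) is absent (z outside [5, 16.5]); the cube at (7.5, 0.5) is absent (z outside [6, 17]); Taking the union: only the r=7.5 sphere is present, so the union is just that shape — boundary = 42.84 mm; (whole slice rotated 45° about Z — lengths, areas and connectivity unchanged). So its perimeter = 42.84 mm. Layer 72 is larger (101.43 vs 42.84 mm).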